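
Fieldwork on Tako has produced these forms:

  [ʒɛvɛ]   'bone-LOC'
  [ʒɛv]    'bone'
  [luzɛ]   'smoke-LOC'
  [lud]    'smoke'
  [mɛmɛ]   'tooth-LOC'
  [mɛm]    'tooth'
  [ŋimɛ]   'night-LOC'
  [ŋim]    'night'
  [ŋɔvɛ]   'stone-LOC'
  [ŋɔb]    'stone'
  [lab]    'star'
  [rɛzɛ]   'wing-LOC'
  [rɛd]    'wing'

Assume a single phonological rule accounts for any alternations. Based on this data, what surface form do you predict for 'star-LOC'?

'stone' shows [v] ~ [b] at the end of the stem ([ŋɔvɛ] vs [ŋɔb]).
Compare 'bone', with invariant [v] in [ʒɛvɛ] and [ʒɛv]: an analysis with underlying /v/ and a rule producing [b] in isolation would wrongly predict alternation here too.
The underlying segment must be /b/; voiced stops become fricatives between vowels, yielding [v] there.
From [lab] the stem 'star' is /lab/; between vowels this yields [lavɛ].

[lavɛ]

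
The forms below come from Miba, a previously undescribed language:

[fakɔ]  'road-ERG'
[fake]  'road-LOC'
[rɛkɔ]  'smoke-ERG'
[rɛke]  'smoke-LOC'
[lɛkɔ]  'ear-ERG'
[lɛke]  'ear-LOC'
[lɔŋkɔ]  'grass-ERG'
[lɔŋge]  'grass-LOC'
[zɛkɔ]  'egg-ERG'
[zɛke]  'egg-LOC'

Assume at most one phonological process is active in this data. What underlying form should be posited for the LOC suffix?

The LOC suffix surfaces as [-ge] and [-ke], depending on the final segment of the stem.
The ERG suffix, which begins with [k], is invariant after every stem; so [k] is not altered by any rule here.
The LOC suffix is therefore /-ge/ underlyingly, with post-vocalic devoicing: voiced stops become voiceless after a vowel.

/-ge/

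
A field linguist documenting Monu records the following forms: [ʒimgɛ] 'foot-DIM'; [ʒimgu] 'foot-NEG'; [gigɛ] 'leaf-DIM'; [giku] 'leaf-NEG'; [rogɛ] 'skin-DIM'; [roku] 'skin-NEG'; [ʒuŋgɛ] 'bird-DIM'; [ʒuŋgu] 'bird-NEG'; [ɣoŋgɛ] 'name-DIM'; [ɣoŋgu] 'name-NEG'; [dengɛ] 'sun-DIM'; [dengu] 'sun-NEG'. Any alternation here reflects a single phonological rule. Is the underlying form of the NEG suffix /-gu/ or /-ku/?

/-ku/

The NEG suffix surfaces as [-gu] and [-ku], depending on the final segment of the stem.
By contrast the DIM suffix keeps its initial [g] throughout — that segment must be underlying.
The NEG suffix is therefore /-ku/ underlyingly, with post-nasal voicing: voiceless stops become voiced after a nasal.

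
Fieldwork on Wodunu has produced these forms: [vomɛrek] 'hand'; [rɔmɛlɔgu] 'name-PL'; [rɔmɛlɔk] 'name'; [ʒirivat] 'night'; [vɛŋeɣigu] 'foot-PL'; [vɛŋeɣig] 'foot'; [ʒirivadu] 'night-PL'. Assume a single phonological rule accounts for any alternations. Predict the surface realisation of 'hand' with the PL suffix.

In [rɔmɛlɔgu] and [rɔmɛlɔk] the final segment of 'name' alternates: [g] ~ [k].
Compare 'foot', with invariant [g] in [vɛŋeɣigu] and [vɛŋeɣig]: an analysis with underlying /g/ and a rule producing [k] in isolation would wrongly predict alternation here too.
The alternation reflects intervocalic voicing: voiceless stops become voiced between vowels. /k/ is underlying.
The one attested form of 'hand', [vomɛrek], shows underlying /vomɛrek/. Applying the same rule between vowels gives [vomɛregu].

[vomɛregu]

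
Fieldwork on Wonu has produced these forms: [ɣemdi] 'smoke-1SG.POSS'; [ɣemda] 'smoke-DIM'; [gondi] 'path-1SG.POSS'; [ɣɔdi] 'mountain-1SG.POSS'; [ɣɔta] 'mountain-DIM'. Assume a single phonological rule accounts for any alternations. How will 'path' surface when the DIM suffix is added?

[gonda]

The DIM morpheme has two allomorphs, [-da] and [-ta].
By contrast the 1SG.POSS suffix keeps its initial [d] throughout — that segment must be underlying.
The DIM suffix is therefore /-ta/ underlyingly, with post-nasal voicing: voiceless stops become voiced after a nasal.
After 'path', which ends in a nasal, the suffix surfaces as [-da], giving [gonda].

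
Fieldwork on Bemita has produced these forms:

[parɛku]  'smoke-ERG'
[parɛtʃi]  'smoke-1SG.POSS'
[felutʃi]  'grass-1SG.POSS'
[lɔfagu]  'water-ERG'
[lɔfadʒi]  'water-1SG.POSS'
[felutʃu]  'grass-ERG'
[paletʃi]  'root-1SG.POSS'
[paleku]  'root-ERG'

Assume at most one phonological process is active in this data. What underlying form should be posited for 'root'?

'root' shows [tʃ] ~ [k] at the end of the stem ([paletʃi] vs [paleku]).
The stem 'grass' ([felutʃi], [felutʃu]) shows [tʃ] unchanged in both environments, so [tʃ] cannot be basic with [k] derived before the ERG suffix.
So /k/ is underlying, and a rule of palatalization before a front vowel — /k/ and /g/ become palato-alveolar [tʃ] and [dʒ] before a front vowel — gives [tʃ].

/palek/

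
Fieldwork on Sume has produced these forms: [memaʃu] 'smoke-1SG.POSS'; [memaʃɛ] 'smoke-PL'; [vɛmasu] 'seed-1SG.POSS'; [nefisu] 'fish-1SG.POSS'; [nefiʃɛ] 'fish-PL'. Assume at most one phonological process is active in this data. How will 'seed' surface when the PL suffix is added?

[vɛmaʃɛ]

'fish' shows [s] ~ [ʃ] at the end of the stem ([nefisu] vs [nefiʃɛ]).
But 'smoke' keeps [ʃ] in both environments ([memaʃu], [memaʃɛ]), so there is no rule changing /ʃ/ to [s] before the 1SG.POSS suffix.
The underlying segment must be /s/; /s/ becomes palato-alveolar [ʃ] before a front vowel, yielding [ʃ] there.
From [vɛmasu] the stem 'seed' is /vɛmas/; before a front vowel this yields [vɛmaʃɛ].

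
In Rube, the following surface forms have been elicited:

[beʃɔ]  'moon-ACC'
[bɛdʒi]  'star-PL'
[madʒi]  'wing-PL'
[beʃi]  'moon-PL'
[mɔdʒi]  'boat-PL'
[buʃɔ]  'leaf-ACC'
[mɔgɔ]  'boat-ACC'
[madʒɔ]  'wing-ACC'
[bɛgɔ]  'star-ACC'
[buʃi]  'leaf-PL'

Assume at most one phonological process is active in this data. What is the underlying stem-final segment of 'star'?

The root 'star' surfaces as [bɛdʒi] and [bɛgɔ], with a stem-final [dʒ] ~ [g] alternation.
But 'wing' keeps [dʒ] in both environments ([madʒi], [madʒɔ]), so there is no rule changing /dʒ/ to [g] before the ACC suffix.
The alternation reflects palatalization before a front vowel: /g/ becomes palato-alveolar [dʒ] before a front vowel. /g/ is underlying.

/g/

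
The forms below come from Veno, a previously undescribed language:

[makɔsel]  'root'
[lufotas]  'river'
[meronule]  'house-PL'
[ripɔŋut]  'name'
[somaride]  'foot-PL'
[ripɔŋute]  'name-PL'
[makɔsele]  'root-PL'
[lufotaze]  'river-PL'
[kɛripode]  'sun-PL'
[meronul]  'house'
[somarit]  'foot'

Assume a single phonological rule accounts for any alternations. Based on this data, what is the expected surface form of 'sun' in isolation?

'foot' shows [t] ~ [d] at the end of the stem ([somarit] vs [somaride]).
But 'name' keeps [t] in both environments ([ripɔŋut], [ripɔŋute]), so there is no rule changing /t/ to [d] before the PL suffix.
Therefore /d/ is basic and [t] is derived by word-final obstruent devoicing (voiced obstruents become voiceless word-finally).
From [kɛripode] the stem 'sun' is /kɛripod/; word-finally this yields [kɛripot].

[kɛripot]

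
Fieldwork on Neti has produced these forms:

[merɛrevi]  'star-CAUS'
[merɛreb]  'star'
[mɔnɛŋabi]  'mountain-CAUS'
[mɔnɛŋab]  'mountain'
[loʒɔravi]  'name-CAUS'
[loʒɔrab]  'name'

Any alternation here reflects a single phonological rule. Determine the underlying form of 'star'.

/merɛrev/

The stem for 'star' ends in [v] in [merɛrevi] but [b] in [merɛreb].
The stem 'mountain' ([mɔnɛŋabi], [mɔnɛŋab]) shows [b] unchanged in both environments, so [b] cannot be basic with [v] derived before the CAUS suffix.
So /v/ is underlying, and a rule of word-final hardening — voiced fricatives become stops word-finally — gives [b].
So 'star' = /merɛrev/.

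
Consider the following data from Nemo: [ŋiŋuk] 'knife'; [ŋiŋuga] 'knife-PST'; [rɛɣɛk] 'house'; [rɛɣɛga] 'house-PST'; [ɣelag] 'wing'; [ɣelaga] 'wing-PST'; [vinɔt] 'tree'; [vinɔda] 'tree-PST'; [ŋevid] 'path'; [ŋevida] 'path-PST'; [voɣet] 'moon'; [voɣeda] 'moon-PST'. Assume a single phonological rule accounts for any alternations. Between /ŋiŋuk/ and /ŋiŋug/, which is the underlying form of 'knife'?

/ŋiŋuk/

The stem for 'knife' ends in [k] in [ŋiŋuk] but [g] in [ŋiŋuga].
Compare 'wing', with invariant [g] in [ɣelag] and [ɣelaga]: an analysis with underlying /g/ and a rule producing [k] in isolation would wrongly predict alternation here too.
The underlying segment must be /k/; voiceless stops become voiced between vowels, yielding [g] there.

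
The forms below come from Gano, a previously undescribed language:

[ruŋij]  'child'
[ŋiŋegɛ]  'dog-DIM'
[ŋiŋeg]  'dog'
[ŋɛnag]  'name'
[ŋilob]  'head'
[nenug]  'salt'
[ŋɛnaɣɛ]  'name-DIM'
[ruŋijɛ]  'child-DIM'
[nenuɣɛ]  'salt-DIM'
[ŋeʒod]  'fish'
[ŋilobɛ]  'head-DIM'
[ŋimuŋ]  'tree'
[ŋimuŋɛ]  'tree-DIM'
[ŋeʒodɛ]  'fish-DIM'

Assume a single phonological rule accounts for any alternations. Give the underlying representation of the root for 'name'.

The stem for 'name' ends in [g] in [ŋɛnag] but [ɣ] in [ŋɛnaɣɛ].
The stem 'dog' ([ŋiŋeg], [ŋiŋegɛ]) shows [g] unchanged in both environments, so [g] cannot be basic with [ɣ] derived before the DIM suffix.
So /ɣ/ is underlying, and a rule of word-final hardening — voiced fricatives become stops word-finally — gives [g].

/ŋɛnaɣ/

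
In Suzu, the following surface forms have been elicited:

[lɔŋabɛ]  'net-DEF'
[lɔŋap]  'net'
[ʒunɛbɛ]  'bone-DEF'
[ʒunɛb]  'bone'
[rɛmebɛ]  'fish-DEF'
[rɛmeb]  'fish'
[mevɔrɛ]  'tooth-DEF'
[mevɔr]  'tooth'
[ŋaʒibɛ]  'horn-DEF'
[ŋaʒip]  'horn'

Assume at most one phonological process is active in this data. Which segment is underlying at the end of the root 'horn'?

/p/

The stem for 'horn' ends in [b] in [ŋaʒibɛ] but [p] in [ŋaʒip].
But 'fish' keeps [b] in both environments ([rɛmebɛ], [rɛmeb]), so there is no rule changing /b/ to [p] in isolation.
So /p/ is underlying, and a rule of intervocalic voicing — voiceless stops become voiced between vowels — gives [b].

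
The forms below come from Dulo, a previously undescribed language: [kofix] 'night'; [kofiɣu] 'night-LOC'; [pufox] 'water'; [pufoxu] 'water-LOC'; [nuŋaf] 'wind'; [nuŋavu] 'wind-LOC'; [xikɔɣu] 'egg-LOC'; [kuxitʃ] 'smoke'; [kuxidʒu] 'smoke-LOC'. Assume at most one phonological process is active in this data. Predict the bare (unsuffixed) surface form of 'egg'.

[xikɔx]

In [kofix] and [kofiɣu] the final segment of 'night' alternates: [x] ~ [ɣ].
If /x/ were underlying and a rule turned it into [ɣ] before the LOC suffix, 'water' would also alternate; but it has [x] in both [pufox] and [pufoxu].
The underlying segment must be /ɣ/; voiced obstruents become voiceless word-finally, yielding [x] there.
From [xikɔɣu] the stem 'egg' is /xikɔɣ/; word-finally this yields [xikɔx].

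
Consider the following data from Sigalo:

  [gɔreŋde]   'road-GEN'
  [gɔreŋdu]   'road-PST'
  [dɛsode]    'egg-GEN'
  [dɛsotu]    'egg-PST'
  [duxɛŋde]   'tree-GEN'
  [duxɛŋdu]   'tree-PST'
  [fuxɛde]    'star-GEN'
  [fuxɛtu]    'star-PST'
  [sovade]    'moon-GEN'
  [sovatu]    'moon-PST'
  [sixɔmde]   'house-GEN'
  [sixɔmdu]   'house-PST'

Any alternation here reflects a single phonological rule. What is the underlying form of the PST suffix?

The PST morpheme has two allomorphs, [-du] and [-tu].
By contrast the GEN suffix keeps its initial [d] throughout — that segment must be underlying.
So the underlying form is /-tu/, and voiceless stops become voiced after a nasal.

/-tu/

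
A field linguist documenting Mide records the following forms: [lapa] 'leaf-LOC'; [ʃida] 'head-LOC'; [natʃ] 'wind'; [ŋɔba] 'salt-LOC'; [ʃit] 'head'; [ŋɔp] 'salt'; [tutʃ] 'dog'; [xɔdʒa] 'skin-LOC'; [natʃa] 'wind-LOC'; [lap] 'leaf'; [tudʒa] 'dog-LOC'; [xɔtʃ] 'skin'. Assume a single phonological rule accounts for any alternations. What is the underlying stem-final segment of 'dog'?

/dʒ/

The stem for 'dog' ends in [dʒ] in [tudʒa] but [tʃ] in [tutʃ].
The stem 'wind' ([natʃa], [natʃ]) shows [tʃ] unchanged in both environments, so [tʃ] cannot be basic with [dʒ] derived before the LOC suffix.
So /dʒ/ is underlying, and a rule of word-final obstruent devoicing — voiced obstruents become voiceless word-finally — gives [tʃ].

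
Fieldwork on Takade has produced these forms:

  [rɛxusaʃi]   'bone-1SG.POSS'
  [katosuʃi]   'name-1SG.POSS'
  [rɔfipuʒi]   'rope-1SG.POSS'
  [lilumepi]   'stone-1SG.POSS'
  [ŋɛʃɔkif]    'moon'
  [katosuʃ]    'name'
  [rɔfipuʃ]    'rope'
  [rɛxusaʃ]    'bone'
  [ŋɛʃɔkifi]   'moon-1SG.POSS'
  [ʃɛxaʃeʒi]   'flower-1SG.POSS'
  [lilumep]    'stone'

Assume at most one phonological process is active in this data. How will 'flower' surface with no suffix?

[ʃɛxaʃeʃ]

The stem for 'rope' ends in [ʒ] in [rɔfipuʒi] but [ʃ] in [rɔfipuʃ].
The stem 'name' ([katosuʃi], [katosuʃ]) shows [ʃ] unchanged in both environments, so [ʃ] cannot be basic with [ʒ] derived before the 1SG.POSS suffix.
The underlying segment must be /ʒ/; voiced obstruents become voiceless word-finally, yielding [ʃ] there.
From [ʃɛxaʃeʒi] the stem 'flower' is /ʃɛxaʃeʒ/; word-finally this yields [ʃɛxaʃeʃ].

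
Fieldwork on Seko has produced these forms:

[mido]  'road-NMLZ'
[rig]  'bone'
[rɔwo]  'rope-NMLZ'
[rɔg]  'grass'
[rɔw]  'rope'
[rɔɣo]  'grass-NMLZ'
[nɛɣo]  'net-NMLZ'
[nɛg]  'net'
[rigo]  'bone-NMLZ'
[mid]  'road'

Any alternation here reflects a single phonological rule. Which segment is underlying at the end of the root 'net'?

/ɣ/

The root 'net' surfaces as [nɛɣo] and [nɛg], with a stem-final [ɣ] ~ [g] alternation.
But 'bone' keeps [g] in both environments ([rigo], [rig]), so there is no rule changing /g/ to [ɣ] before the NMLZ suffix.
The alternation reflects word-final hardening: voiced fricatives become stops word-finally. /ɣ/ is underlying.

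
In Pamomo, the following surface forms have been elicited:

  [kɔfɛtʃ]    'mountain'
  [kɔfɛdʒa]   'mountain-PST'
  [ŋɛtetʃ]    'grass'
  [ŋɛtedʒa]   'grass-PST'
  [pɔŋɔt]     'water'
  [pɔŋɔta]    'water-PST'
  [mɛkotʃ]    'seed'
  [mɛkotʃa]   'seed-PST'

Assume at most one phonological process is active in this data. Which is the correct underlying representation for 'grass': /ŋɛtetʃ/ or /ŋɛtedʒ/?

/ŋɛtedʒ/

In [ŋɛtetʃ] and [ŋɛtedʒa] the final segment of 'grass' alternates: [tʃ] ~ [dʒ].
The stem 'seed' ([mɛkotʃ], [mɛkotʃa]) shows [tʃ] unchanged in both environments, so [tʃ] cannot be basic with [dʒ] derived before the PST suffix.
Therefore /dʒ/ is basic and [tʃ] is derived by word-final obstruent devoicing (voiced obstruents become voiceless word-finally).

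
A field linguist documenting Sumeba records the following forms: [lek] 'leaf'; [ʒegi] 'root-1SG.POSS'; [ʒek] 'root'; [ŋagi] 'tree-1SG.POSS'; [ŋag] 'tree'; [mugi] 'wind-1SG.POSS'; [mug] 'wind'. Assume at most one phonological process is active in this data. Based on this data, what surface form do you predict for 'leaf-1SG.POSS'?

[legi]

The stem for 'root' ends in [g] in [ʒegi] but [k] in [ʒek].
The stem 'wind' ([mugi], [mug]) shows [g] unchanged in both environments, so [g] cannot be basic with [k] derived in isolation.
The alternation reflects intervocalic voicing: voiceless stops become voiced between vowels. /k/ is underlying.
The one attested form of 'leaf', [lek], shows underlying /lek/. Applying the same rule between vowels gives [legi].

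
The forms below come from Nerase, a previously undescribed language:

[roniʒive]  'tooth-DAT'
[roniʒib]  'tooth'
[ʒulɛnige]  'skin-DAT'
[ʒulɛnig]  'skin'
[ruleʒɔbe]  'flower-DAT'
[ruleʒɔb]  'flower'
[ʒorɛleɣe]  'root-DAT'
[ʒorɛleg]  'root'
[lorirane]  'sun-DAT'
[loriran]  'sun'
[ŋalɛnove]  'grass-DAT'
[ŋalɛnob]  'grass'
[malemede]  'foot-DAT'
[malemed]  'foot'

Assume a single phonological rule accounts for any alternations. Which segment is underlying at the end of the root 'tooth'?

'tooth' shows [v] ~ [b] at the end of the stem ([roniʒive] vs [roniʒib]).
The stem 'flower' ([ruleʒɔbe], [ruleʒɔb]) shows [b] unchanged in both environments, so [b] cannot be basic with [v] derived before the DAT suffix.
Therefore /v/ is basic and [b] is derived by word-final hardening (voiced fricatives become stops word-finally).

/v/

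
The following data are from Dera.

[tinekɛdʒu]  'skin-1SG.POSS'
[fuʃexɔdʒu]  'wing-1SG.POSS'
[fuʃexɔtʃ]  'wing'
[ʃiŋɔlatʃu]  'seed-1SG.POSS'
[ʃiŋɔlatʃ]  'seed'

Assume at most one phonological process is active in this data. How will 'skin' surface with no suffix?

[tinekɛtʃ]

'wing' shows [dʒ] ~ [tʃ] at the end of the stem ([fuʃexɔdʒu] vs [fuʃexɔtʃ]).
But 'seed' keeps [tʃ] in both environments ([ʃiŋɔlatʃu], [ʃiŋɔlatʃ]), so there is no rule changing /tʃ/ to [dʒ] before the 1SG.POSS suffix.
So /dʒ/ is underlying, and a rule of word-final obstruent devoicing — voiced obstruents become voiceless word-finally — gives [tʃ].
The one attested form of 'skin', [tinekɛdʒu], shows underlying /tinekɛdʒ/. Applying the same rule word-finally gives [tinekɛtʃ].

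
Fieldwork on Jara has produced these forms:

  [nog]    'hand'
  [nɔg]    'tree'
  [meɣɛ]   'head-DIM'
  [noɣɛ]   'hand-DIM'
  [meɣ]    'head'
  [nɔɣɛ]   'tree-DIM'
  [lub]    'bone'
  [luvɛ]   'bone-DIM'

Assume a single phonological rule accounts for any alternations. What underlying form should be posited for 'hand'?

/nog/

The root 'hand' surfaces as [noɣɛ] and [nog], with a stem-final [ɣ] ~ [g] alternation.
The stem 'head' ([meɣɛ], [meɣ]) shows [ɣ] unchanged in both environments, so [ɣ] cannot be basic with [g] derived in isolation.
The underlying segment must be /g/; voiced stops become fricatives between vowels, yielding [ɣ] there.
Hence 'hand' is /nog/ underlyingly.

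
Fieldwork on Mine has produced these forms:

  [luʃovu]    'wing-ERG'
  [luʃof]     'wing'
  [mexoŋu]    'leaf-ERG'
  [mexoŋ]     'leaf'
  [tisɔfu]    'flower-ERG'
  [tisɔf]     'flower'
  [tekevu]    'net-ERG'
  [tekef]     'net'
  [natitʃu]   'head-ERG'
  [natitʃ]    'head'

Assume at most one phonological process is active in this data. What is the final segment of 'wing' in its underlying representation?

The stem for 'wing' ends in [v] in [luʃovu] but [f] in [luʃof].
Compare 'flower', with invariant [f] in [tisɔfu] and [tisɔf]: an analysis with underlying /f/ and a rule producing [v] before the ERG suffix would wrongly predict alternation here too.
So /v/ is underlying, and a rule of word-final obstruent devoicing — voiced obstruents become voiceless word-finally — gives [f].

/v/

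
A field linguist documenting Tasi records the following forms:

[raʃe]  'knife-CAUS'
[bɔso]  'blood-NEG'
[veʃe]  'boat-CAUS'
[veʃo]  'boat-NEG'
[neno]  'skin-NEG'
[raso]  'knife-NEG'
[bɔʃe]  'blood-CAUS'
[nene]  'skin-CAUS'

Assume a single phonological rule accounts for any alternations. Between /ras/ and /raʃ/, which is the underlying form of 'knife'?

In [raʃe] and [raso] the final segment of 'knife' alternates: [ʃ] ~ [s].
The stem 'boat' ([veʃe], [veʃo]) shows [ʃ] unchanged in both environments, so [ʃ] cannot be basic with [s] derived before the NEG suffix.
The alternation reflects palatalization before a front vowel: /s/ becomes palato-alveolar [ʃ] before a front vowel. /s/ is underlying.

/ras/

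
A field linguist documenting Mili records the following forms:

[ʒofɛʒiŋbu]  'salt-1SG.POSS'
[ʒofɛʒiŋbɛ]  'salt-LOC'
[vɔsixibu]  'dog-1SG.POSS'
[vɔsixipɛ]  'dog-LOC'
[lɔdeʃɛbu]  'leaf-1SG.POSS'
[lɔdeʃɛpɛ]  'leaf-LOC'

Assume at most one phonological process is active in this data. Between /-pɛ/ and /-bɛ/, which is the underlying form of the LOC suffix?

The LOC morpheme has two allomorphs, [-bɛ] and [-pɛ].
The 1SG.POSS suffix, which begins with [b], is invariant after every stem; so [b] is not altered by any rule here.
So the underlying form is /-pɛ/, and voiceless stops become voiced after a nasal.

/-pɛ/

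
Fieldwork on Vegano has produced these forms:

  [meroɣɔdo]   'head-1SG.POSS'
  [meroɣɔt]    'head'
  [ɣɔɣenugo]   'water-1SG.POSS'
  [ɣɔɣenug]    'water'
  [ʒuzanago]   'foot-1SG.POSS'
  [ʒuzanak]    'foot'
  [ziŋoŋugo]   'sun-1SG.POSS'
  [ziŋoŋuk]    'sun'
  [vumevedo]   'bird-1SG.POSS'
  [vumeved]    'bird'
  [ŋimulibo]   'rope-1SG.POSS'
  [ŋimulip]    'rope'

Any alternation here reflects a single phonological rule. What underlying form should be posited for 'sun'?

In [ziŋoŋugo] and [ziŋoŋuk] the final segment of 'sun' alternates: [g] ~ [k].
The stem 'water' ([ɣɔɣenugo], [ɣɔɣenug]) shows [g] unchanged in both environments, so [g] cannot be basic with [k] derived in isolation.
So /k/ is underlying, and a rule of intervocalic voicing — voiceless stops become voiced between vowels — gives [g].
Hence 'sun' is /ziŋoŋuk/ underlyingly.

/ziŋoŋuk/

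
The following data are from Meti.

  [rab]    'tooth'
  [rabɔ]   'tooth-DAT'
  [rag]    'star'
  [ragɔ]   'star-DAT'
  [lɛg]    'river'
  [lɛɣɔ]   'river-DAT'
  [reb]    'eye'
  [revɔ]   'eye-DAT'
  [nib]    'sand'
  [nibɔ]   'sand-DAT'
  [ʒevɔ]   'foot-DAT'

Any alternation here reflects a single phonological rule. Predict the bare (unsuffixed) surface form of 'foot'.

[ʒeb]

'eye' shows [b] ~ [v] at the end of the stem ([reb] vs [revɔ]).
If /b/ were underlying and a rule turned it into [v] before the DAT suffix, 'sand' would also alternate; but it has [b] in both [nib] and [nibɔ].
The underlying segment must be /v/; voiced fricatives become stops word-finally, yielding [b] there.
From [ʒevɔ] the stem 'foot' is /ʒev/; word-finally this yields [ʒeb].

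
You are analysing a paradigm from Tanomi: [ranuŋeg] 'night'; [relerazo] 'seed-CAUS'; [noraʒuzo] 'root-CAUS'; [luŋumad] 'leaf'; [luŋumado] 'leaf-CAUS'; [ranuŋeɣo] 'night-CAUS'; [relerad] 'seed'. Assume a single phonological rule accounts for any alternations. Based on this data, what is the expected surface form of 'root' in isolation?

[noraʒud]

'seed' shows [d] ~ [z] at the end of the stem ([relerad] vs [relerazo]).
The stem 'leaf' ([luŋumad], [luŋumado]) shows [d] unchanged in both environments, so [d] cannot be basic with [z] derived before the CAUS suffix.
The underlying segment must be /z/; voiced fricatives become stops word-finally, yielding [d] there.
From [noraʒuzo] the stem 'root' is /noraʒuz/; word-finally this yields [noraʒud].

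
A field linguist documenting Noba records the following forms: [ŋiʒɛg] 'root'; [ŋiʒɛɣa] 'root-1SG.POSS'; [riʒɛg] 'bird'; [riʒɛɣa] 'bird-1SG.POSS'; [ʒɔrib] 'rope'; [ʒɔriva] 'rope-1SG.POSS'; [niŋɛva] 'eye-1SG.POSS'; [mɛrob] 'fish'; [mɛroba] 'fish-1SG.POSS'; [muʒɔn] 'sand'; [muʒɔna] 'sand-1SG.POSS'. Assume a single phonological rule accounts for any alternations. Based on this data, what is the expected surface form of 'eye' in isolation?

'rope' shows [b] ~ [v] at the end of the stem ([ʒɔrib] vs [ʒɔriva]).
But 'fish' keeps [b] in both environments ([mɛrob], [mɛroba]), so there is no rule changing /b/ to [v] before the 1SG.POSS suffix.
Therefore /v/ is basic and [b] is derived by word-final hardening (voiced fricatives become stops word-finally).
The one attested form of 'eye', [niŋɛva], shows underlying /niŋɛv/. Applying the same rule word-finally gives [niŋɛb].

[niŋɛb]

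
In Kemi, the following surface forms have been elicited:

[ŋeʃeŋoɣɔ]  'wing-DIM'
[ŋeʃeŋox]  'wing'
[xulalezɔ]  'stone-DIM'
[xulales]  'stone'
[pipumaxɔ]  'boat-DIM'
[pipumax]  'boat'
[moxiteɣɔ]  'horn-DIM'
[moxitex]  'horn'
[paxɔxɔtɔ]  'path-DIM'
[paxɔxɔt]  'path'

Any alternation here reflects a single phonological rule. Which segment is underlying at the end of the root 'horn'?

/ɣ/

The stem for 'horn' ends in [ɣ] in [moxiteɣɔ] but [x] in [moxitex].
But 'boat' keeps [x] in both environments ([pipumaxɔ], [pipumax]), so there is no rule changing /x/ to [ɣ] before the DIM suffix.
The underlying segment must be /ɣ/; voiced obstruents become voiceless word-finally, yielding [x] there.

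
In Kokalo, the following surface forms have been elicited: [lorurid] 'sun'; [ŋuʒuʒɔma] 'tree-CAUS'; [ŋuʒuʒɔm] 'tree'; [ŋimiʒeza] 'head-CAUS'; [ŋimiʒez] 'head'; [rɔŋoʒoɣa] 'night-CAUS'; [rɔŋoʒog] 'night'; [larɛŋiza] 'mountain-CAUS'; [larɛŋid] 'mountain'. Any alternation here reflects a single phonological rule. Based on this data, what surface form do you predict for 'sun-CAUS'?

In [larɛŋiza] and [larɛŋid] the final segment of 'mountain' alternates: [z] ~ [d].
The stem 'head' ([ŋimiʒeza], [ŋimiʒez]) shows [z] unchanged in both environments, so [z] cannot be basic with [d] derived in isolation.
The underlying segment must be /d/; voiced stops become fricatives between vowels, yielding [z] there.
From [lorurid] the stem 'sun' is /lorurid/; between vowels this yields [loruriza].

[loruriza]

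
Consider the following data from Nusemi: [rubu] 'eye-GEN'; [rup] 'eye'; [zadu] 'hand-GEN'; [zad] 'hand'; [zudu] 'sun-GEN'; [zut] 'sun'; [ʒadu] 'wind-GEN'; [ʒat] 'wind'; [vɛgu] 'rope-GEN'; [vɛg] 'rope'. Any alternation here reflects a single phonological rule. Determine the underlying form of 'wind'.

The stem for 'wind' ends in [d] in [ʒadu] but [t] in [ʒat].
Compare 'hand', with invariant [d] in [zadu] and [zad]: an analysis with underlying /d/ and a rule producing [t] in isolation would wrongly predict alternation here too.
So /t/ is underlying, and a rule of intervocalic voicing — voiceless stops become voiced between vowels — gives [d].

/ʒat/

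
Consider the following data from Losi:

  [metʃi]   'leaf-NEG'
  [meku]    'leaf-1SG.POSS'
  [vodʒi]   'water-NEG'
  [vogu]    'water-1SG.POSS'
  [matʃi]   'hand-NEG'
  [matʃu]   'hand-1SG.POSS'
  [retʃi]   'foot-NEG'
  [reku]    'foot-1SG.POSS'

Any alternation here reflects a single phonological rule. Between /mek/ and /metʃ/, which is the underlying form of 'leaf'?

/mek/

In [metʃi] and [meku] the final segment of 'leaf' alternates: [tʃ] ~ [k].
The stem 'hand' ([matʃi], [matʃu]) shows [tʃ] unchanged in both environments, so [tʃ] cannot be basic with [k] derived before the 1SG.POSS suffix.
So /k/ is underlying, and a rule of palatalization before a front vowel — /k/ and /g/ become palato-alveolar [tʃ] and [dʒ] before a front vowel — gives [tʃ].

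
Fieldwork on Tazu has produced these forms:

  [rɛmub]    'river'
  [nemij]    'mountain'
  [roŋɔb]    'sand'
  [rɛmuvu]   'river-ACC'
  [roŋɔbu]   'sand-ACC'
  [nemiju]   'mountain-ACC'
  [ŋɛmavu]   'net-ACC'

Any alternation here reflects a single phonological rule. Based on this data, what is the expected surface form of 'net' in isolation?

In [rɛmub] and [rɛmuvu] the final segment of 'river' alternates: [b] ~ [v].
The stem 'sand' ([roŋɔb], [roŋɔbu]) shows [b] unchanged in both environments, so [b] cannot be basic with [v] derived before the ACC suffix.
So /v/ is underlying, and a rule of word-final hardening — voiced fricatives become stops word-finally — gives [b].
The one attested form of 'net', [ŋɛmavu], shows underlying /ŋɛmav/. Applying the same rule word-finally gives [ŋɛmab].

[ŋɛmab]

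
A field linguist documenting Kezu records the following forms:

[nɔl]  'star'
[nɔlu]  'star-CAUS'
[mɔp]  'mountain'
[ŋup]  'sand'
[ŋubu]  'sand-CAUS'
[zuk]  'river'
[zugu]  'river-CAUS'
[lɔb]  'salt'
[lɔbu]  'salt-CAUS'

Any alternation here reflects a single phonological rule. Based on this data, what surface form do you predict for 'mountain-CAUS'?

The stem for 'sand' ends in [p] in [ŋup] but [b] in [ŋubu].
Compare 'salt', with invariant [b] in [lɔb] and [lɔbu]: an analysis with underlying /b/ and a rule producing [p] in isolation would wrongly predict alternation here too.
So /p/ is underlying, and a rule of intervocalic voicing — voiceless stops become voiced between vowels — gives [b].
The one attested form of 'mountain', [mɔp], shows underlying /mɔp/. Applying the same rule between vowels gives [mɔbu].

[mɔbu]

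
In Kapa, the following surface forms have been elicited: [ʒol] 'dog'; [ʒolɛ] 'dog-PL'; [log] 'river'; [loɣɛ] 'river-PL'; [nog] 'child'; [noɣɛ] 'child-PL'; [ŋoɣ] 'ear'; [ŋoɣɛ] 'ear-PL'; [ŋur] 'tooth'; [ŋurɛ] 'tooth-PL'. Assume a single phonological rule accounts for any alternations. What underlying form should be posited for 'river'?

/log/

In [log] and [loɣɛ] the final segment of 'river' alternates: [g] ~ [ɣ].
But 'ear' keeps [ɣ] in both environments ([ŋoɣ], [ŋoɣɛ]), so there is no rule changing /ɣ/ to [g] in isolation.
Therefore /g/ is basic and [ɣ] is derived by intervocalic spirantization (voiced stops become fricatives between vowels).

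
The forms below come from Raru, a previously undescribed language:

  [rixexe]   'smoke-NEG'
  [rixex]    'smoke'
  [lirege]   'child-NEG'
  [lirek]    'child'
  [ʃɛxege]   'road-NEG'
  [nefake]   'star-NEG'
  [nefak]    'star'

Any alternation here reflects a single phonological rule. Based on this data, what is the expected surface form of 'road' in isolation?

[ʃɛxek]

The root 'child' surfaces as [lirege] and [lirek], with a stem-final [g] ~ [k] alternation.
Compare 'star', with invariant [k] in [nefake] and [nefak]: an analysis with underlying /k/ and a rule producing [g] before the NEG suffix would wrongly predict alternation here too.
So /g/ is underlying, and a rule of word-final obstruent devoicing — voiced obstruents become voiceless word-finally — gives [k].
From [ʃɛxege] the stem 'road' is /ʃɛxeg/; word-finally this yields [ʃɛxek].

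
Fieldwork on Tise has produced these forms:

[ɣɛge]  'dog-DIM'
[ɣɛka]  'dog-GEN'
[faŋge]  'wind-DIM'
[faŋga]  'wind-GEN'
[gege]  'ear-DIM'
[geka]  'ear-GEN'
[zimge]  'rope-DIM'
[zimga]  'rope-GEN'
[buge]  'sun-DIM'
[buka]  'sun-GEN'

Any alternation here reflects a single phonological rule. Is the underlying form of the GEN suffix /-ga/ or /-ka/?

The GEN suffix surfaces as [-ga] and [-ka], depending on the final segment of the stem.
By contrast the DIM suffix keeps its initial [g] throughout — that segment must be underlying.
The GEN suffix is therefore /-ka/ underlyingly, with post-nasal voicing: voiceless stops become voiced after a nasal.

/-ka/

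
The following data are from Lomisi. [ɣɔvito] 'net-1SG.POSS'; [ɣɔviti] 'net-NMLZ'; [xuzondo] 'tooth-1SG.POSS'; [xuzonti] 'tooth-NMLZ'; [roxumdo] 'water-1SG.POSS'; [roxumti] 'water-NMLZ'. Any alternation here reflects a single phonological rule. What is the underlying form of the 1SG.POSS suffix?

The 1SG.POSS morpheme has two allomorphs, [-do] and [-to].
By contrast the NMLZ suffix keeps its initial [t] throughout — that segment must be underlying.
The 1SG.POSS suffix is therefore /-do/ underlyingly, with post-vocalic devoicing: voiced stops become voiceless after a vowel.

/-do/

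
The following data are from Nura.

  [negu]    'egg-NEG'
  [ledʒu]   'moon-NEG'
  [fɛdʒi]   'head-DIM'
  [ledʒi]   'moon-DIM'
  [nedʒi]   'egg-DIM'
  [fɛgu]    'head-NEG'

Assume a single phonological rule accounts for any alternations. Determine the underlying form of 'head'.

In [fɛdʒi] and [fɛgu] the final segment of 'head' alternates: [dʒ] ~ [g].
But 'moon' keeps [dʒ] in both environments ([ledʒi], [ledʒu]), so there is no rule changing /dʒ/ to [g] before the NEG suffix.
So /g/ is underlying, and a rule of palatalization before a front vowel — /g/ becomes palato-alveolar [dʒ] before a front vowel — gives [dʒ].

/fɛg/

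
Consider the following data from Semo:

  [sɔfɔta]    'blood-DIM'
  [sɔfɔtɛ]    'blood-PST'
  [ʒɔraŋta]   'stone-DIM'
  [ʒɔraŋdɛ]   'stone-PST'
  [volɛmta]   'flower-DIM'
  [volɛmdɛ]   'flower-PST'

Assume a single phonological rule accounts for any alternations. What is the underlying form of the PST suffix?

The PST morpheme has two allomorphs, [-dɛ] and [-tɛ].
By contrast the DIM suffix keeps its initial [t] throughout — that segment must be underlying.
So the underlying form is /-dɛ/, and voiced stops become voiceless after a vowel.

/-dɛ/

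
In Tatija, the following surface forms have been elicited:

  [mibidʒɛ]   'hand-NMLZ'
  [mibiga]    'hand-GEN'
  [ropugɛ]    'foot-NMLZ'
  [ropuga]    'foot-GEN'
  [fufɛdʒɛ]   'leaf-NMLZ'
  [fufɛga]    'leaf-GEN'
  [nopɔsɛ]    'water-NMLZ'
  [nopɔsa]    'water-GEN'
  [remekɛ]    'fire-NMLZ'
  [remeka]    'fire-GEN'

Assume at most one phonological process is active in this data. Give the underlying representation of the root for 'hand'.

/mibidʒ/

'hand' shows [dʒ] ~ [g] at the end of the stem ([mibidʒɛ] vs [mibiga]).
But 'foot' keeps [g] in both environments ([ropugɛ], [ropuga]), so there is no rule changing /g/ to [dʒ] before the NMLZ suffix.
The alternation reflects depalatalization: palato-alveolar /dʒ/ becomes [g] when no front vowel follows. /dʒ/ is underlying.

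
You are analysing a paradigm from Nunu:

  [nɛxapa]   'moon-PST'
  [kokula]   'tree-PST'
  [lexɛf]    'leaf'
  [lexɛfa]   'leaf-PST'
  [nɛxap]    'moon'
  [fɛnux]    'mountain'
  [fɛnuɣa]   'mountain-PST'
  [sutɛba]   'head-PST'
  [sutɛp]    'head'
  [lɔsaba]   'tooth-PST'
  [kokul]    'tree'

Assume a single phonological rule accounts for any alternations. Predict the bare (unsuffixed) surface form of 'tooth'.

The root 'head' surfaces as [sutɛba] and [sutɛp], with a stem-final [b] ~ [p] alternation.
But 'moon' keeps [p] in both environments ([nɛxapa], [nɛxap]), so there is no rule changing /p/ to [b] before the PST suffix.
So /b/ is underlying, and a rule of word-final obstruent devoicing — voiced obstruents become voiceless word-finally — gives [p].
From [lɔsaba] the stem 'tooth' is /lɔsab/; word-finally this yields [lɔsap].

[lɔsap]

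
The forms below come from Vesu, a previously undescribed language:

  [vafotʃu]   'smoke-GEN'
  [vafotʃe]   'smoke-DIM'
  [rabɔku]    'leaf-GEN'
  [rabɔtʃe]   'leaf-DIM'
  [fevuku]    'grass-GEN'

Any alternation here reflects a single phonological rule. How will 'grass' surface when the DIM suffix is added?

The stem for 'leaf' ends in [k] in [rabɔku] but [tʃ] in [rabɔtʃe].
But 'smoke' keeps [tʃ] in both environments ([vafotʃu], [vafotʃe]), so there is no rule changing /tʃ/ to [k] before the GEN suffix.
So /k/ is underlying, and a rule of palatalization before a front vowel — /k/ becomes palato-alveolar [tʃ] before a front vowel — gives [tʃ].
The one attested form of 'grass', [fevuku], shows underlying /fevuk/. Applying the same rule before a front vowel gives [fevutʃe].

[fevutʃe]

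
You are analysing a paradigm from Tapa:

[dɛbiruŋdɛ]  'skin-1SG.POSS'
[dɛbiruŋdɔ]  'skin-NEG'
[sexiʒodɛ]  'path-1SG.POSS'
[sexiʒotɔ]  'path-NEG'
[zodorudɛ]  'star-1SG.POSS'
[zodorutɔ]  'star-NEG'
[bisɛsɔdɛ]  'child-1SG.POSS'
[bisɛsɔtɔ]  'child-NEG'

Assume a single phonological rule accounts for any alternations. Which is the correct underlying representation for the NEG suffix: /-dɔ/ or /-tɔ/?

/-tɔ/

The NEG morpheme has two allomorphs, [-dɔ] and [-tɔ].
By contrast the 1SG.POSS suffix keeps its initial [d] throughout — that segment must be underlying.
The NEG suffix is therefore /-tɔ/ underlyingly, with post-nasal voicing: voiceless stops become voiced after a nasal.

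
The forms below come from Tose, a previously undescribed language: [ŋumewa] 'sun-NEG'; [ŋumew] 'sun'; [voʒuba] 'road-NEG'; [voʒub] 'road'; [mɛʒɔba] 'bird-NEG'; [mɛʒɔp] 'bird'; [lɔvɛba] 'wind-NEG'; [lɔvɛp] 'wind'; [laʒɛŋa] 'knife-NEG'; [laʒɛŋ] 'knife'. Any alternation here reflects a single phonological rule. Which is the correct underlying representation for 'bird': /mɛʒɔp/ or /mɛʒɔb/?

In [mɛʒɔba] and [mɛʒɔp] the final segment of 'bird' alternates: [b] ~ [p].
Compare 'road', with invariant [b] in [voʒuba] and [voʒub]: an analysis with underlying /b/ and a rule producing [p] in isolation would wrongly predict alternation here too.
Therefore /p/ is basic and [b] is derived by intervocalic voicing (voiceless stops become voiced between vowels).

/mɛʒɔp/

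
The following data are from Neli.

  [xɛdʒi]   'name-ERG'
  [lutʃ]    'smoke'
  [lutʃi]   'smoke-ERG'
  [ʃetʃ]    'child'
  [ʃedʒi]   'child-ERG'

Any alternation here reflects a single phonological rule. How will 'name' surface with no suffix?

[xɛtʃ]

The stem for 'child' ends in [tʃ] in [ʃetʃ] but [dʒ] in [ʃedʒi].
But 'smoke' keeps [tʃ] in both environments ([lutʃ], [lutʃi]), so there is no rule changing /tʃ/ to [dʒ] before the ERG suffix.
So /dʒ/ is underlying, and a rule of word-final obstruent devoicing — voiced obstruents become voiceless word-finally — gives [tʃ].
From [xɛdʒi] the stem 'name' is /xɛdʒ/; word-finally this yields [xɛtʃ].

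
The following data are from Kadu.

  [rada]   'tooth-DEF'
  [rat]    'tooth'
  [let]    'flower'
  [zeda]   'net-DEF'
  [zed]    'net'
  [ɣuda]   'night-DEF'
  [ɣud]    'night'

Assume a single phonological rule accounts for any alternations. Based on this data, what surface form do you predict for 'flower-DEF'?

'tooth' shows [d] ~ [t] at the end of the stem ([rada] vs [rat]).
If /d/ were underlying and a rule turned it into [t] in isolation, 'net' would also alternate; but it has [d] in both [zeda] and [zed].
The alternation reflects intervocalic voicing: voiceless stops become voiced between vowels. /t/ is underlying.
From [let] the stem 'flower' is /let/; between vowels this yields [leda].

[leda]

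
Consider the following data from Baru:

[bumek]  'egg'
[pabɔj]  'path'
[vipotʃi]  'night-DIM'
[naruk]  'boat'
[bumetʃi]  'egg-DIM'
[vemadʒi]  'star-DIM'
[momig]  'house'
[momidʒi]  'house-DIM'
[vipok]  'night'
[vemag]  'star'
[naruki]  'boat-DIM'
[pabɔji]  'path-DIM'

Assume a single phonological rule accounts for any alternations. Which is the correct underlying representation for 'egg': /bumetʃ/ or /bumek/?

/bumetʃ/

In [bumek] and [bumetʃi] the final segment of 'egg' alternates: [k] ~ [tʃ].
If /k/ were underlying and a rule turned it into [tʃ] before the DIM suffix, 'boat' would also alternate; but it has [k] in both [naruk] and [naruki].
The alternation reflects depalatalization: palato-alveolar /tʃ/ and /dʒ/ become [k] and [g] when no front vowel follows. /tʃ/ is underlying.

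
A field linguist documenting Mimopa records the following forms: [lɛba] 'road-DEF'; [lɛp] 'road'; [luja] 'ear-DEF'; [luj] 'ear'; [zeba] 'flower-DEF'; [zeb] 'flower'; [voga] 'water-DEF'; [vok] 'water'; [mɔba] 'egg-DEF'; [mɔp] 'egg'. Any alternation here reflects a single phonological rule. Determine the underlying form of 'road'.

/lɛp/

The root 'road' surfaces as [lɛba] and [lɛp], with a stem-final [b] ~ [p] alternation.
But 'flower' keeps [b] in both environments ([zeba], [zeb]), so there is no rule changing /b/ to [p] in isolation.
The underlying segment must be /p/; voiceless stops become voiced between vowels, yielding [b] there.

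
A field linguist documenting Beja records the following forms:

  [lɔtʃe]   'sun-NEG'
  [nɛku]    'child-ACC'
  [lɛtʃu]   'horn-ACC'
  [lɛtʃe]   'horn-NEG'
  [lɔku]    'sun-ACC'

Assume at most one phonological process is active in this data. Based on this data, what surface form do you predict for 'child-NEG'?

[nɛtʃe]

In [lɔtʃe] and [lɔku] the final segment of 'sun' alternates: [tʃ] ~ [k].
The stem 'horn' ([lɛtʃe], [lɛtʃu]) shows [tʃ] unchanged in both environments, so [tʃ] cannot be basic with [k] derived before the ACC suffix.
Therefore /k/ is basic and [tʃ] is derived by palatalization before a front vowel (/k/ becomes palato-alveolar [tʃ] before a front vowel).
The one attested form of 'child', [nɛku], shows underlying /nɛk/. Applying the same rule before a front vowel gives [nɛtʃe].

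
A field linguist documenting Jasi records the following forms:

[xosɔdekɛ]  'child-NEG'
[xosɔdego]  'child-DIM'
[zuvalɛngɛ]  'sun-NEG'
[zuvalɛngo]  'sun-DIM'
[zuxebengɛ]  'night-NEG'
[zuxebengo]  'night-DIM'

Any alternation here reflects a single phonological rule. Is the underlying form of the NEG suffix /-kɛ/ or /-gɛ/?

/-kɛ/

The NEG suffix surfaces as [-gɛ] and [-kɛ], depending on the final segment of the stem.
The DIM suffix, which begins with [g], is invariant after every stem; so [g] is not altered by any rule here.
The NEG suffix is therefore /-kɛ/ underlyingly, with post-nasal voicing: voiceless stops become voiced after a nasal.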